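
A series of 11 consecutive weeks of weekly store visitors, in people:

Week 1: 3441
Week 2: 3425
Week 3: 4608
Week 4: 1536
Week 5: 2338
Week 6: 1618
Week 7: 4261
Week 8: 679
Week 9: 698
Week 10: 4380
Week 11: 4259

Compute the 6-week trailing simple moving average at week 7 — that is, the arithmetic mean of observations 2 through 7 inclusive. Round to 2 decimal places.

2964.33

Sum of periods 2–7: 3425 + 4608 + 1536 + 2338 + 1618 + 4261 = 17786
Divide by 6: 17786 / 6 = 2964.33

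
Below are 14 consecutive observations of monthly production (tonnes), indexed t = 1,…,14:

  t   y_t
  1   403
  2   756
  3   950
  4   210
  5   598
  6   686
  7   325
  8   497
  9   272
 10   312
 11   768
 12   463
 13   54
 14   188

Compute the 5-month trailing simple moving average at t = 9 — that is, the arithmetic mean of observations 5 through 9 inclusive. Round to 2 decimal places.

475.60

Sum of periods 5–9: 598 + 686 + 325 + 497 + 272 = 2378
Divide by 5: 2378 / 5 = 475.60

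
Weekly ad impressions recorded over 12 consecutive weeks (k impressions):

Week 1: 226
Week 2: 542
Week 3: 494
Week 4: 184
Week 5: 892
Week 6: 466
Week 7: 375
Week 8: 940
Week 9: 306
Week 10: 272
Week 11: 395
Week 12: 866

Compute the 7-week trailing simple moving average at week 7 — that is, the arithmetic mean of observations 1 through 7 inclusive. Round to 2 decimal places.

454.14

Sum of periods 1–7: 226 + 542 + 494 + 184 + 892 + 466 + 375 = 3179
Divide by 7: 3179 / 7 = 454.14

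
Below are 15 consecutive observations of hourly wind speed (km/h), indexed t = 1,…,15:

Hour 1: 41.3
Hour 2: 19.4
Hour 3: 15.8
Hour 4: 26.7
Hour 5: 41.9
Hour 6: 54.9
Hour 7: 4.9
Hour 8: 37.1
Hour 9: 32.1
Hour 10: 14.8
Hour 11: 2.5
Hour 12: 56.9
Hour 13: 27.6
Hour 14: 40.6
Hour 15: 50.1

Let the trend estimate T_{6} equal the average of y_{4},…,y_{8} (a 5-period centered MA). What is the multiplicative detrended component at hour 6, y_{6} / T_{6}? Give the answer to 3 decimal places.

1.659

Trend T_6 = (26.7 + 41.9 + 54.9 + 4.9 + 37.1) / 5 = 165.5/5 = 33.10000
Ratio to trend: 54.9 / 33.10000 = 1.659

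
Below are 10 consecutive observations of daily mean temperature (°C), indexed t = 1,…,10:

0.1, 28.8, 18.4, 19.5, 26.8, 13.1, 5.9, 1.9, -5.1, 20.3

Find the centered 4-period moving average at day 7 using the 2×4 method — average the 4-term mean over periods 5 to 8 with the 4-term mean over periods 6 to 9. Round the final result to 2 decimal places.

Sum over 5–8: 26.8 + 13.1 + 5.9 + 1.9 = 47.7
Sum over 6–9: 13.1 + 5.9 + 1.9 + (-5.1) = 15.8
CMA at t=7 = (47.7 + 15.8) / (2·4) = 63.5 / 8 = 7.94

7.94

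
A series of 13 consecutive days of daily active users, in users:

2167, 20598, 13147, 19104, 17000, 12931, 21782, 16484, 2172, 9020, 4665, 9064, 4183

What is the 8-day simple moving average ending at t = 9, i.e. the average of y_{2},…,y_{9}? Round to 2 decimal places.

Sum of periods 2–9: 20598 + 13147 + 19104 + 17000 + 12931 + 21782 + 16484 + 2172 = 123218
Divide by 8: 123218 / 8 = 15402.25

15402.25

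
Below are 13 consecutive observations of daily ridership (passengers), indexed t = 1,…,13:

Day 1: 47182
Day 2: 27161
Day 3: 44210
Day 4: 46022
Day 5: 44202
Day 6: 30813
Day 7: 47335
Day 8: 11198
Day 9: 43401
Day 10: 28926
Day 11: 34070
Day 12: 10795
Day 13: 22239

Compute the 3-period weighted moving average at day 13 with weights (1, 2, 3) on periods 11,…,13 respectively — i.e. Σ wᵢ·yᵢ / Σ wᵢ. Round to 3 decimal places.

Weighted sum: 1·34070 + 2·10795 + 3·22239 = 34070 + 21590 + 66717 = 122377
Weight total: 1 + 2 + 3 = 6
WMA = 122377 / 6 = 20396.167

20396.167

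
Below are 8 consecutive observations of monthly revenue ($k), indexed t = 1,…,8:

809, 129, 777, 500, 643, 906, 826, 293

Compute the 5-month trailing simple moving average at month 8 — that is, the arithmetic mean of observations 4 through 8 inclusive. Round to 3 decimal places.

633.600

Sum of periods 4–8: 500 + 643 + 906 + 826 + 293 = 3168
Divide by 5: 3168 / 5 = 633.600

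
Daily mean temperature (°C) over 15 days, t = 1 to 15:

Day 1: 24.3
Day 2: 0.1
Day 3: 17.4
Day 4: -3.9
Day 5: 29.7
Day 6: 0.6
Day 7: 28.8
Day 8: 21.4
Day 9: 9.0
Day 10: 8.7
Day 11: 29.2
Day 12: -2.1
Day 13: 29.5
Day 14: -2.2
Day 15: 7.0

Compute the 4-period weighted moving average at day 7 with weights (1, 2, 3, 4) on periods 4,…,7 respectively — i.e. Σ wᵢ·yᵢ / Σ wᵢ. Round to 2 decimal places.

17.25

Weighted sum: 1·-3.9 + 2·29.7 + 3·0.6 + 4·28.8 = -3.9 + 59.4 + 1.8 + 115.2 = 172.5
Weight total: 1 + 2 + 3 + 4 = 10
WMA = 172.5 / 10 = 17.25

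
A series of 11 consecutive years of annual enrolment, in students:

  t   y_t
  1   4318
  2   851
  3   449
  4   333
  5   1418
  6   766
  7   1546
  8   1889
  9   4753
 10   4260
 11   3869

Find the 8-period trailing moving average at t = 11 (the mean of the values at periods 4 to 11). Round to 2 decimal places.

2354.25

Sum of periods 4–11: 333 + 1418 + 766 + 1546 + 1889 + 4753 + 4260 + 3869 = 18834
Divide by 8: 18834 / 8 = 2354.25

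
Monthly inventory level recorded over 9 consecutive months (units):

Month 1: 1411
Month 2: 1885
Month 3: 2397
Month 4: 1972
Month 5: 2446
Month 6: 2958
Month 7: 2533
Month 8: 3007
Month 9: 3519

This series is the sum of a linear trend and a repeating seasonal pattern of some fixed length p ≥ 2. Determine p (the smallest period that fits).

First differences y_{t+1} − y_t: 474, 512, -425, 474, 512, -425, 474, 512, …
The difference pattern repeats every 3 terms and not for any smaller step, so p = 3.

3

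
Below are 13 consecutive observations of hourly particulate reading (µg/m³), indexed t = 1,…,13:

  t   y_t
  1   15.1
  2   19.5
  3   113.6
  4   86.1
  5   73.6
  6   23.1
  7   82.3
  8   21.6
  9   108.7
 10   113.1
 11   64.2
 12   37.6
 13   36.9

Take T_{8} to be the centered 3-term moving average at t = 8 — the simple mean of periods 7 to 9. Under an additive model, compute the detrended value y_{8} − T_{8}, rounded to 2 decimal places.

-49.27

Trend T_8 = (82.3 + 21.6 + 108.7) / 3 = 212.6/3 = 70.8667
Detrended value: 21.6 − 70.8667 = -49.27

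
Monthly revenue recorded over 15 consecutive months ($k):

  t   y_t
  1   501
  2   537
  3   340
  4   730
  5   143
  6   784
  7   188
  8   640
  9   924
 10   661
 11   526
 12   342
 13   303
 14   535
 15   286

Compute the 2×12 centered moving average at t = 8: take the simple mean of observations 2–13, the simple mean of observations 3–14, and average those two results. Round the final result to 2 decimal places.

509.75

Sum over 2–13: 537 + 340 + 730 + 143 + 784 + 188 + 640 + 924 + 661 + 526 + 342 + 303 = 6118
Sum over 3–14: 340 + 730 + 143 + 784 + 188 + 640 + 924 + 661 + 526 + 342 + 303 + 535 = 6116
CMA at t=8 = (6118 + 6116) / (2·12) = 12234 / 24 = 509.75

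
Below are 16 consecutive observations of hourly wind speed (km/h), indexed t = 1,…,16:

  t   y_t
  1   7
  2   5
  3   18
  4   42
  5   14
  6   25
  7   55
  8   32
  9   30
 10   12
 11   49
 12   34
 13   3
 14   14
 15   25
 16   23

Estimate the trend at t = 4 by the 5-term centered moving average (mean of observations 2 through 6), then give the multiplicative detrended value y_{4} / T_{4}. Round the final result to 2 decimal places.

Trend T_4 = (5 + 18 + 42 + 14 + 25) / 5 = 104/5 = 20.8000
Ratio to trend: 42 / 20.8000 = 2.02

2.02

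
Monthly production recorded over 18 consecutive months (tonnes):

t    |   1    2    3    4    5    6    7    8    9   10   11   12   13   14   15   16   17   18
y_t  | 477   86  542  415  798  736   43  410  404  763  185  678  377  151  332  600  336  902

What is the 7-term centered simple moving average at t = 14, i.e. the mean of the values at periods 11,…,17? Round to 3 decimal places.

Sum of periods 11–17: 185 + 678 + 377 + 151 + 332 + 600 + 336 = 2659
Divide by 7: 2659 / 7 = 379.857

379.857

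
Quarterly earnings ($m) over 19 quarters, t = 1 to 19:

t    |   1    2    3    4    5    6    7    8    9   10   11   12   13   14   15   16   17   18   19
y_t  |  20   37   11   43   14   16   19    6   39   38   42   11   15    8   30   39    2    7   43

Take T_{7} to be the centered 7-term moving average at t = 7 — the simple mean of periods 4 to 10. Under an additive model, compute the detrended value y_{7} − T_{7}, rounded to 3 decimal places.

-6.000

Trend T_7 = (43 + 14 + 16 + 19 + 6 + 39 + 38) / 7 = 175/7 = 25.00000
Detrended value: 19 − 25.00000 = -6.000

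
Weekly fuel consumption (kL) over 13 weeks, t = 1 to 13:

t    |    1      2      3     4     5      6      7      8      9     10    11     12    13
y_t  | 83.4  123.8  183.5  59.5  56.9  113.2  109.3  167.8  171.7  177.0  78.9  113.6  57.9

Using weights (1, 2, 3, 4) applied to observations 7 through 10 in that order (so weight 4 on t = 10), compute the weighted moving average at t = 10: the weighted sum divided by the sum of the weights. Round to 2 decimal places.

Weighted sum: 1·109.3 + 2·167.8 + 3·171.7 + 4·177.0 = 109.3 + 335.6 + 515.1 + 708.0 = 1668.0
Weight total: 1 + 2 + 3 + 4 = 10
WMA = 1668.0 / 10 = 166.80

166.80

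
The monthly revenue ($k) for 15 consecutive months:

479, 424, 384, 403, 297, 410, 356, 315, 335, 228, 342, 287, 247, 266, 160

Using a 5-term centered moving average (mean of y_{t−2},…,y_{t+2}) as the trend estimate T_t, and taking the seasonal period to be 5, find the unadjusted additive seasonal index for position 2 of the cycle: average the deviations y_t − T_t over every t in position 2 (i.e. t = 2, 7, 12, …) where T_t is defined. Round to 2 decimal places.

13.20

Season position 2 occurs at t = 7, 12 (where T_t is defined).
t=7: T_7 = 342.6000; y_7 − T_7 = 356 − 342.6000 = 13.4000
t=12: T_12 = 274.0000; y_12 − T_12 = 287 − 274.0000 = 13.0000
Mean deviation: (13.4000 + 13.0000) / 2 = 13.20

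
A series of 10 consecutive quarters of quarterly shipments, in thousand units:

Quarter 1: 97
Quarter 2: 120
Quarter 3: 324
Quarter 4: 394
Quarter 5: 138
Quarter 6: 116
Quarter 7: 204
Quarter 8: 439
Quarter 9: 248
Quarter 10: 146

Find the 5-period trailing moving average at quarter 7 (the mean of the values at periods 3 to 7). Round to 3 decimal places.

Sum of periods 3–7: 324 + 394 + 138 + 116 + 204 = 1176
Divide by 5: 1176 / 5 = 235.200

235.200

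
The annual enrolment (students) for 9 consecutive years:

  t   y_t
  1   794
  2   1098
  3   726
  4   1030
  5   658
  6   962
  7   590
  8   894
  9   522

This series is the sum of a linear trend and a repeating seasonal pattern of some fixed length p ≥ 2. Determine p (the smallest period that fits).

2

First differences y_{t+1} − y_t: 304, -372, 304, -372, 304, -372, …
The difference pattern repeats every 2 terms and not for any smaller step, so p = 2.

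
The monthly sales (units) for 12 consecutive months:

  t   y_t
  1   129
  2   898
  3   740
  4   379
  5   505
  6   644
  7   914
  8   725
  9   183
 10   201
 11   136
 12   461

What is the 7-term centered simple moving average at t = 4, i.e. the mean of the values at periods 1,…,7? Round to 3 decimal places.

601.286

Sum of periods 1–7: 129 + 898 + 740 + 379 + 505 + 644 + 914 = 4209
Divide by 7: 4209 / 7 = 601.286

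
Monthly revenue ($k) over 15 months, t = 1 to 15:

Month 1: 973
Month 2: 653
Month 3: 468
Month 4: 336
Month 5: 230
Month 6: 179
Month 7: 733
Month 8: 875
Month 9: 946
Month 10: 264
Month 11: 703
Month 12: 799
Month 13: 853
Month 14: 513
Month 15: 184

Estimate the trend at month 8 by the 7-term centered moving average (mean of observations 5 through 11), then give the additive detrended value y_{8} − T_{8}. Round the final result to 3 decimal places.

Trend T_8 = (230 + 179 + 733 + 875 + 946 + 264 + 703) / 7 = 3930/7 = 561.42857
Detrended value: 875 − 561.42857 = 313.571

313.571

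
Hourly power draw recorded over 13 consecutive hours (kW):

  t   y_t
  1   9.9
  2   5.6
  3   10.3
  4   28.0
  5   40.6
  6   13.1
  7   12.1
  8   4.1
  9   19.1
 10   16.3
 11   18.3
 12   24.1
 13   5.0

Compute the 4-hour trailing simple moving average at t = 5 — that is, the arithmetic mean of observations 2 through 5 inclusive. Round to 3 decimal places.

21.125

Sum of periods 2–5: 5.6 + 10.3 + 28.0 + 40.6 = 84.5
Divide by 4: 84.5 / 4 = 21.125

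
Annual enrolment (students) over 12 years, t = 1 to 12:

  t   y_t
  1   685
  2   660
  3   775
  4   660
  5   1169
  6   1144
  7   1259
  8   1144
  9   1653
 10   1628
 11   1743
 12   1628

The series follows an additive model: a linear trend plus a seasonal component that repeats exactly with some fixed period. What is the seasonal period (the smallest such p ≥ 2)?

4

First differences y_{t+1} − y_t: -25, 115, -115, 509, -25, 115, -115, 509, -25, 115, …
The difference pattern repeats every 4 terms and not for any smaller step, so p = 4.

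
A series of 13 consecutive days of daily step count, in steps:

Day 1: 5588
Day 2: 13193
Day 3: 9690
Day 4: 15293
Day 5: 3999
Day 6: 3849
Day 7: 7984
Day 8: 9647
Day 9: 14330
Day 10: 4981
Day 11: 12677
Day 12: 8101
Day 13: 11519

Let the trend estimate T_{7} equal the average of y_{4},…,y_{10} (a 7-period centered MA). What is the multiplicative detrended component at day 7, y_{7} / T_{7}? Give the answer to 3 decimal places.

0.930

Trend T_7 = (15293 + 3999 + 3849 + 7984 + 9647 + 14330 + 4981) / 7 = 60083/7 = 8583.28571
Ratio to trend: 7984 / 8583.28571 = 0.930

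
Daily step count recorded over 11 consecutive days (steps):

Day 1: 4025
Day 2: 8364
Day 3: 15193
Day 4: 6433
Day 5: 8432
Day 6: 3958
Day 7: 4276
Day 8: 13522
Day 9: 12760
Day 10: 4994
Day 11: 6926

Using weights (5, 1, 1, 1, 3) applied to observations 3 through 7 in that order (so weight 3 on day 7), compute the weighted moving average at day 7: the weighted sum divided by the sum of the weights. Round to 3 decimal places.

9783.273

Weighted sum: 5·15193 + 1·6433 + 1·8432 + 1·3958 + 3·4276 = 75965 + 6433 + 8432 + 3958 + 12828 = 107616
Weight total: 5 + 1 + 1 + 1 + 3 = 11
WMA = 107616 / 11 = 9783.273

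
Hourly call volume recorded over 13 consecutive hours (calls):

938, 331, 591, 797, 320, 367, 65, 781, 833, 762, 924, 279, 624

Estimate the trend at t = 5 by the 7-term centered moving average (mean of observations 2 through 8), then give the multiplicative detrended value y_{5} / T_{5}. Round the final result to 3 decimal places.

0.689

Trend T_5 = (331 + 591 + 797 + 320 + 367 + 65 + 781) / 7 = 3252/7 = 464.57143
Ratio to trend: 320 / 464.57143 = 0.689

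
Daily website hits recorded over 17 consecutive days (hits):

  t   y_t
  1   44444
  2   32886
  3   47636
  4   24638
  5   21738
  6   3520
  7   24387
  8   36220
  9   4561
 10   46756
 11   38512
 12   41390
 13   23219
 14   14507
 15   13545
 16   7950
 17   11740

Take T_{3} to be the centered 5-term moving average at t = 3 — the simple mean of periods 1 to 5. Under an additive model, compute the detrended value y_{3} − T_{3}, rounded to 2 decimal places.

Trend T_3 = (44444 + 32886 + 47636 + 24638 + 21738) / 5 = 171342/5 = 34268.4000
Detrended value: 47636 − 34268.4000 = 13367.60

13367.60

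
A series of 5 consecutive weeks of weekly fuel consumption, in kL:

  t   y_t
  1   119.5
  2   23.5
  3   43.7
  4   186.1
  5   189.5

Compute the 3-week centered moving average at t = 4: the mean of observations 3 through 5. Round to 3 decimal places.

139.767

Sum of periods 3–5: 43.7 + 186.1 + 189.5 = 419.3
Divide by 3: 419.3 / 3 = 139.767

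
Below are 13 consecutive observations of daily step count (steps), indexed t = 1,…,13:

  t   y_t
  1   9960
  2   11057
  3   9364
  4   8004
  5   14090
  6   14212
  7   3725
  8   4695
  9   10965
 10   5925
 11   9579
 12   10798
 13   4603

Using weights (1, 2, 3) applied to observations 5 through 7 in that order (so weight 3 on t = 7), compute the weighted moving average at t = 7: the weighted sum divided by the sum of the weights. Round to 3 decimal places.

8948.167

Weighted sum: 1·14090 + 2·14212 + 3·3725 = 14090 + 28424 + 11175 = 53689
Weight total: 1 + 2 + 3 = 6
WMA = 53689 / 6 = 8948.167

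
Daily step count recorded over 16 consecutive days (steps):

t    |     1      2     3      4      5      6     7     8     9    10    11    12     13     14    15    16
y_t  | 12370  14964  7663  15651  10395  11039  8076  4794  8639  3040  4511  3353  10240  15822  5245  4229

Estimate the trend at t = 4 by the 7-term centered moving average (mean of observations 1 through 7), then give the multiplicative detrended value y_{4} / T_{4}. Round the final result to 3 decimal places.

Trend T_4 = (12370 + 14964 + 7663 + 15651 + 10395 + 11039 + 8076) / 7 = 80158/7 = 11451.14286
Ratio to trend: 15651 / 11451.14286 = 1.367

1.367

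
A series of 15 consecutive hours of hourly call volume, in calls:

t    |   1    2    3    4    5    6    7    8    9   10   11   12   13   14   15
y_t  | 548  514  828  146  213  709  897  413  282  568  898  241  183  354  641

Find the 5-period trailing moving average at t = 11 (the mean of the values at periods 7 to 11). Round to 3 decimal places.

611.600

Sum of periods 7–11: 897 + 413 + 282 + 568 + 898 = 3058
Divide by 5: 3058 / 5 = 611.600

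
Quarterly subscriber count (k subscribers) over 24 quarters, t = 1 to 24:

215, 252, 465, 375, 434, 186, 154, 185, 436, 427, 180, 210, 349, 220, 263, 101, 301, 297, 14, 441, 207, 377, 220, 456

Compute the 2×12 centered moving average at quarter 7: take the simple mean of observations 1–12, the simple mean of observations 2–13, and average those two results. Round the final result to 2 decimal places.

Sum over 1–12: 215 + 252 + 465 + 375 + 434 + 186 + 154 + 185 + 436 + 427 + 180 + 210 = 3519
Sum over 2–13: 252 + 465 + 375 + 434 + 186 + 154 + 185 + 436 + 427 + 180 + 210 + 349 = 3653
CMA at t=7 = (3519 + 3653) / (2·12) = 7172 / 24 = 298.83

298.83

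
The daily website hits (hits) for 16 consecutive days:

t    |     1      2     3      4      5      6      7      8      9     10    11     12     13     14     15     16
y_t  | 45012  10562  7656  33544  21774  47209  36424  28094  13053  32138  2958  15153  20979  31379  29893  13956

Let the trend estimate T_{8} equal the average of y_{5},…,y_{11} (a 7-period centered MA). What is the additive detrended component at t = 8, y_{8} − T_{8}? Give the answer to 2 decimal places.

2144.00

Trend T_8 = (21774 + 47209 + 36424 + 28094 + 13053 + 32138 + 2958) / 7 = 181650/7 = 25950.0000
Detrended value: 28094 − 25950.0000 = 2144.00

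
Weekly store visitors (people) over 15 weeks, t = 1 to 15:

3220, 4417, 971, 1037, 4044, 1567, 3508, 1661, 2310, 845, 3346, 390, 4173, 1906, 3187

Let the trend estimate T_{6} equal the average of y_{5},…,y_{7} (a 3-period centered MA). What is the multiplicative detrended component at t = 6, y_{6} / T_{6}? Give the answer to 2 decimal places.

Trend T_6 = (4044 + 1567 + 3508) / 3 = 9119/3 = 3039.6667
Ratio to trend: 1567 / 3039.6667 = 0.52

0.52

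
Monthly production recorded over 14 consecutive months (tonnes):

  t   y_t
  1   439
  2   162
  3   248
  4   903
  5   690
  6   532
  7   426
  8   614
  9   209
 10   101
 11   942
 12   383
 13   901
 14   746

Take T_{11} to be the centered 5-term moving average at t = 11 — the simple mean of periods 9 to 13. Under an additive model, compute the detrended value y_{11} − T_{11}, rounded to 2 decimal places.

434.80

Trend T_11 = (209 + 101 + 942 + 383 + 901) / 5 = 2536/5 = 507.2000
Detrended value: 942 − 507.2000 = 434.80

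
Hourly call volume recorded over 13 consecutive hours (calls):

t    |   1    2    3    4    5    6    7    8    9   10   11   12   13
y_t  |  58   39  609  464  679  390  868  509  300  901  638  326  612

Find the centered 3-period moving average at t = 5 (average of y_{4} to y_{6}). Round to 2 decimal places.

Sum of periods 4–6: 464 + 679 + 390 = 1533
Divide by 3: 1533 / 3 = 511.00

511.00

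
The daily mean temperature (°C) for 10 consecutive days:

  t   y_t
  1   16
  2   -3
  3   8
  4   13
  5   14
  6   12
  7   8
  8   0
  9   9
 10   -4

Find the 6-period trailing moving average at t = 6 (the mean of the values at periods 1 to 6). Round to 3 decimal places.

10.000

Sum of periods 1–6: 16 + (-3) + 8 + 13 + 14 + 12 = 60
Divide by 6: 60 / 6 = 10.000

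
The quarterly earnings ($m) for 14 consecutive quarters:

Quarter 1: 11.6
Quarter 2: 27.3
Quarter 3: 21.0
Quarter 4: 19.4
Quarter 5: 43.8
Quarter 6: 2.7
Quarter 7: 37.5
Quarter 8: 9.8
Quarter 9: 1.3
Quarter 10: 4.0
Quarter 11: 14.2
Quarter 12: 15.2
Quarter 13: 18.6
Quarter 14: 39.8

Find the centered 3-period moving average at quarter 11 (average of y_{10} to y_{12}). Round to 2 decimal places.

11.13

Sum of periods 10–12: 4.0 + 14.2 + 15.2 = 33.4
Divide by 3: 33.4 / 3 = 11.13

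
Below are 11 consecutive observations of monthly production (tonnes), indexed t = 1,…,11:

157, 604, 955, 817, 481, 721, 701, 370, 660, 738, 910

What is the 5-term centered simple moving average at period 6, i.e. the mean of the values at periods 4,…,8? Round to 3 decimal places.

Sum of periods 4–8: 817 + 481 + 721 + 701 + 370 = 3090
Divide by 5: 3090 / 5 = 618.000

618.000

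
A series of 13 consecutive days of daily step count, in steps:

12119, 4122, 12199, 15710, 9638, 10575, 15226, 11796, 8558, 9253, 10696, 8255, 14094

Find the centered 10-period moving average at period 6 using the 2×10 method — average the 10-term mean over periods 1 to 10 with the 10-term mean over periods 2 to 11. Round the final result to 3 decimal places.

Sum over 1–10: 12119 + 4122 + 12199 + 15710 + 9638 + 10575 + 15226 + 11796 + 8558 + 9253 = 109196
Sum over 2–11: 4122 + 12199 + 15710 + 9638 + 10575 + 15226 + 11796 + 8558 + 9253 + 10696 = 107773
CMA at t=6 = (109196 + 107773) / (2·10) = 216969 / 20 = 10848.450

10848.450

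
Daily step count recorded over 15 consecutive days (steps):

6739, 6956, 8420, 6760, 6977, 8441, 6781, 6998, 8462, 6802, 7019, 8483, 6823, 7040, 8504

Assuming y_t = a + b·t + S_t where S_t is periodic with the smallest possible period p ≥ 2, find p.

First differences y_{t+1} − y_t: 217, 1464, -1660, 217, 1464, -1660, 217, 1464, …
The difference pattern repeats every 3 terms and not for any smaller step, so p = 3.

3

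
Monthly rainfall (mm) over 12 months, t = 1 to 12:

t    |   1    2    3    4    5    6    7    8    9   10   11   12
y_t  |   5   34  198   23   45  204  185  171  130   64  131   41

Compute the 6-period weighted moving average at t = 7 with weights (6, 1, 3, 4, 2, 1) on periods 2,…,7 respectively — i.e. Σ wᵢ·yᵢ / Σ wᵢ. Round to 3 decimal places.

73.176

Weighted sum: 6·34 + 1·198 + 3·23 + 4·45 + 2·204 + 1·185 = 204 + 198 + 69 + 180 + 408 + 185 = 1244
Weight total: 6 + 1 + 3 + 4 + 2 + 1 = 17
WMA = 1244 / 17 = 73.176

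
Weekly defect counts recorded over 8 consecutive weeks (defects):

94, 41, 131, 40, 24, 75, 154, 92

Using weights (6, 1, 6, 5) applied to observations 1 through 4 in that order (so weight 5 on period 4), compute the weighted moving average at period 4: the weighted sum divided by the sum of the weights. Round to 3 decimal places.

88.389

Weighted sum: 6·94 + 1·41 + 6·131 + 5·40 = 564 + 41 + 786 + 200 = 1591
Weight total: 6 + 1 + 6 + 5 = 18
WMA = 1591 / 18 = 88.389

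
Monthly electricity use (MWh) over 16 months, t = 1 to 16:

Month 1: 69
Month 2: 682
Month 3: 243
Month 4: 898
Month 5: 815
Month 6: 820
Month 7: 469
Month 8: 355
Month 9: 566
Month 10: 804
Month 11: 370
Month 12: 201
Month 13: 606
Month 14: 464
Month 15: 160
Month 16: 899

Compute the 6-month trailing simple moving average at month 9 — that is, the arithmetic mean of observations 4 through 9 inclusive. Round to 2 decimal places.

653.83

Sum of periods 4–9: 898 + 815 + 820 + 469 + 355 + 566 = 3923
Divide by 6: 3923 / 6 = 653.83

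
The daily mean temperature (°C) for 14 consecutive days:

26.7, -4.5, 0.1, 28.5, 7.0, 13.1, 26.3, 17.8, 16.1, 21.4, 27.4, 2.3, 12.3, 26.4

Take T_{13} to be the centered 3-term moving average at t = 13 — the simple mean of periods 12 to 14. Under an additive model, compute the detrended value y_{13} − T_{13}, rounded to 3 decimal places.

-1.367

Trend T_13 = (2.3 + 12.3 + 26.4) / 3 = 41.0/3 = 13.66667
Detrended value: 12.3 − 13.66667 = -1.367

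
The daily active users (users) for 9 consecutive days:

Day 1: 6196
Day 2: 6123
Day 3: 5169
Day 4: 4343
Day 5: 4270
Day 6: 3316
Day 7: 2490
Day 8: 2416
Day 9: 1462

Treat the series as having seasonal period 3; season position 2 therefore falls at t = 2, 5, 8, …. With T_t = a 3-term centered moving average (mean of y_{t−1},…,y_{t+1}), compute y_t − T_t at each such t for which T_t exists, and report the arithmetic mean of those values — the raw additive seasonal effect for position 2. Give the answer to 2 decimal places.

Season position 2 occurs at t = 2, 5, 8 (where T_t is defined).
t=2: T_2 = 5829.3333; y_2 − T_2 = 6123 − 5829.3333 = 293.6667
t=5: T_5 = 3976.3333; y_5 − T_5 = 4270 − 3976.3333 = 293.6667
t=8: T_8 = 2122.6667; y_8 − T_8 = 2416 − 2122.6667 = 293.3333
Mean deviation: (293.6667 + 293.6667 + 293.3333) / 3 = 293.56

293.56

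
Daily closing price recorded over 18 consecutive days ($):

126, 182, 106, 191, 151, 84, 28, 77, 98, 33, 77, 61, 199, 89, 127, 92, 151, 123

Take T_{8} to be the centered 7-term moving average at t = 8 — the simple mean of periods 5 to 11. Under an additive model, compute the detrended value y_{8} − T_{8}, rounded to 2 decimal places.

-1.29

Trend T_8 = (151 + 84 + 28 + 77 + 98 + 33 + 77) / 7 = 548/7 = 78.2857
Detrended value: 77 − 78.2857 = -1.29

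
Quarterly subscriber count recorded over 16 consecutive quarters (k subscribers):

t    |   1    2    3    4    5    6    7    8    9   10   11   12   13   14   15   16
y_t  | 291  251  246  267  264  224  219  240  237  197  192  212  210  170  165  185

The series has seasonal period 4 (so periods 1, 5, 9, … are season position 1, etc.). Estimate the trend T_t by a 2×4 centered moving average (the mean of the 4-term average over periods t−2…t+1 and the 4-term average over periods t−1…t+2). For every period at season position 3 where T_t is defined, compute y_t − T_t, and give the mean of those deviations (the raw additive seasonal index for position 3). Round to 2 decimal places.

-14.29

Season position 3 occurs at t = 3, 7, 11 (where T_t is defined).
t=3: T_3 = 260.3750; y_3 − T_3 = 246 − 260.3750 = -14.3750
t=7: T_7 = 233.3750; y_7 − T_7 = 219 − 233.3750 = -14.3750
t=11: T_11 = 206.1250; y_11 − T_11 = 192 − 206.1250 = -14.1250
Mean deviation: (-14.3750 + -14.3750 + -14.1250) / 3 = -14.29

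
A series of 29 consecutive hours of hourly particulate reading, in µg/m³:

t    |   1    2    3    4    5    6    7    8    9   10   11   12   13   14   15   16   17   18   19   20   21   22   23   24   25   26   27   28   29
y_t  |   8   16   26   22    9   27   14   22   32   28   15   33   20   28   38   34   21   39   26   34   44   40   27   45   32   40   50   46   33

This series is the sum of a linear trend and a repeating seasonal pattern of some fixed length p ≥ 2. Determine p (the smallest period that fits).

First differences y_{t+1} − y_t: 8, 10, -4, -13, 18, -13, 8, 10, -4, -13, 18, -13, 8, 10, …
The difference pattern repeats every 6 terms and not for any smaller step, so p = 6.

6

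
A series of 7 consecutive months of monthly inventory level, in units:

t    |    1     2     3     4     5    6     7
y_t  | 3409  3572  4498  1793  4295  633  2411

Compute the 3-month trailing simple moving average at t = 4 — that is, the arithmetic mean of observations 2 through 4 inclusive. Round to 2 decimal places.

Sum of periods 2–4: 3572 + 4498 + 1793 = 9863
Divide by 3: 9863 / 3 = 3287.67

3287.67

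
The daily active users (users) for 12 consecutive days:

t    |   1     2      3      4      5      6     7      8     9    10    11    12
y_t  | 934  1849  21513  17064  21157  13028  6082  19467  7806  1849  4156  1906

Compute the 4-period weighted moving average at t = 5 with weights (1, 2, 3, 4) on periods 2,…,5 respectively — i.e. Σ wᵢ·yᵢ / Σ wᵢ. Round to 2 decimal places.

Weighted sum: 1·1849 + 2·21513 + 3·17064 + 4·21157 = 1849 + 43026 + 51192 + 84628 = 180695
Weight total: 1 + 2 + 3 + 4 = 10
WMA = 180695 / 10 = 18069.50

18069.50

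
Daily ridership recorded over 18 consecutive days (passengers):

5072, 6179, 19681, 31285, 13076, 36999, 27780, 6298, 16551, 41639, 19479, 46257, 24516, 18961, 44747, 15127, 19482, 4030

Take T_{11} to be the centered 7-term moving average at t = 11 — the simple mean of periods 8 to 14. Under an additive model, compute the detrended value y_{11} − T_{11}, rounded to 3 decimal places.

Trend T_11 = (6298 + 16551 + 41639 + 19479 + 46257 + 24516 + 18961) / 7 = 173701/7 = 24814.42857
Detrended value: 19479 − 24814.42857 = -5335.429

-5335.429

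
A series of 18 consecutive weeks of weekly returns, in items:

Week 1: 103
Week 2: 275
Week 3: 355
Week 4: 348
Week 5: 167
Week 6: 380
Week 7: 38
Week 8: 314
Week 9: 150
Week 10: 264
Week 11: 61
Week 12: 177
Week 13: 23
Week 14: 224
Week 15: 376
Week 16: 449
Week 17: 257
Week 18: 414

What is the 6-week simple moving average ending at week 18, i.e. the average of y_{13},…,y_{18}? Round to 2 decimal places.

Sum of periods 13–18: 23 + 224 + 376 + 449 + 257 + 414 = 1743
Divide by 6: 1743 / 6 = 290.50

290.50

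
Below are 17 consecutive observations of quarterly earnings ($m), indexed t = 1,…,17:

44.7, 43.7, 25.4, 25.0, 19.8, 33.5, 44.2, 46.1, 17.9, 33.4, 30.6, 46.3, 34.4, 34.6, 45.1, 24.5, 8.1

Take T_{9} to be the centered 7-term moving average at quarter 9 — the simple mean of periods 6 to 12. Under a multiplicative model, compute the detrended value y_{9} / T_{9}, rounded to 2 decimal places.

0.50

Trend T_9 = (33.5 + 44.2 + 46.1 + 17.9 + 33.4 + 30.6 + 46.3) / 7 = 252.0/7 = 36.0000
Ratio to trend: 17.9 / 36.0000 = 0.50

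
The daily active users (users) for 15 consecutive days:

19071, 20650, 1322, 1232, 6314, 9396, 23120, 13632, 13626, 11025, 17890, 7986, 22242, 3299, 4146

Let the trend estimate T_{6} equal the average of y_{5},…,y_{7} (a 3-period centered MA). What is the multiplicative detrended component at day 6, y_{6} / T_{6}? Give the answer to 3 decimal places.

0.726

Trend T_6 = (6314 + 9396 + 23120) / 3 = 38830/3 = 12943.33333
Ratio to trend: 9396 / 12943.33333 = 0.726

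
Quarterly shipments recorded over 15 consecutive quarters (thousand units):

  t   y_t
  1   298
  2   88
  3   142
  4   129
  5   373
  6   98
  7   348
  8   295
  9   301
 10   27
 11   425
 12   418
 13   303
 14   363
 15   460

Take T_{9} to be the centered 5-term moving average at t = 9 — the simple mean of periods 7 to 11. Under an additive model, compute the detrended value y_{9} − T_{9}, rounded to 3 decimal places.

Trend T_9 = (348 + 295 + 301 + 27 + 425) / 5 = 1396/5 = 279.20000
Detrended value: 301 − 279.20000 = 21.800

21.800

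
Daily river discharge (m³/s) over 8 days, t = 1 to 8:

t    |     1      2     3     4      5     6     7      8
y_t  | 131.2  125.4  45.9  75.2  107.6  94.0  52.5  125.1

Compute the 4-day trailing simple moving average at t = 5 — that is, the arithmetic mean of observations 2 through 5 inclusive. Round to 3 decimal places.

88.525

Sum of periods 2–5: 125.4 + 45.9 + 75.2 + 107.6 = 354.1
Divide by 4: 354.1 / 4 = 88.525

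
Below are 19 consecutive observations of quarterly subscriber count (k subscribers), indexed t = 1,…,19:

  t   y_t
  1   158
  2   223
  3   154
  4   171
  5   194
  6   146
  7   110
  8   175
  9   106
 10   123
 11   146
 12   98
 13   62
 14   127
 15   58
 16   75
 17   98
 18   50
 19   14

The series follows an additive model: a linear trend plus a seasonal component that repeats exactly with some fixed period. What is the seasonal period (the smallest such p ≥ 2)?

6

First differences y_{t+1} − y_t: 65, -69, 17, 23, -48, -36, 65, -69, 17, 23, -48, -36, 65, -69, …
The difference pattern repeats every 6 terms and not for any smaller step, so p = 6.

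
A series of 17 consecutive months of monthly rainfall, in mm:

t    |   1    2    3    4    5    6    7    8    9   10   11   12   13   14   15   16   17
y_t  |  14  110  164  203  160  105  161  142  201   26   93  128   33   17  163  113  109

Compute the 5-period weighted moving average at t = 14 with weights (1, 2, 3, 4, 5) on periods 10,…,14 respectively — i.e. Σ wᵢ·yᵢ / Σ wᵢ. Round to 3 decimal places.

54.200

Weighted sum: 1·26 + 2·93 + 3·128 + 4·33 + 5·17 = 26 + 186 + 384 + 132 + 85 = 813
Weight total: 1 + 2 + 3 + 4 + 5 = 15
WMA = 813 / 15 = 54.200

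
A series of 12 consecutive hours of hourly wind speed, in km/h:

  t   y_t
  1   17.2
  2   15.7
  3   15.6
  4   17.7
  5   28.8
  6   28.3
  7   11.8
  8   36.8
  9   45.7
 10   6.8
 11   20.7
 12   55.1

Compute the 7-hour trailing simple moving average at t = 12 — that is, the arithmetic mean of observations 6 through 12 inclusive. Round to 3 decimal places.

29.314

Sum of periods 6–12: 28.3 + 11.8 + 36.8 + 45.7 + 6.8 + 20.7 + 55.1 = 205.2
Divide by 7: 205.2 / 7 = 29.314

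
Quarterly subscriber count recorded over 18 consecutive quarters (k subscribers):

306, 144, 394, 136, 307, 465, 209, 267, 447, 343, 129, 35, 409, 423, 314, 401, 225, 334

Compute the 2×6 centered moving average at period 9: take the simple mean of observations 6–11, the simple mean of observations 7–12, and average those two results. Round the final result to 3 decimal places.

274.167

Sum over 6–11: 465 + 209 + 267 + 447 + 343 + 129 = 1860
Sum over 7–12: 209 + 267 + 447 + 343 + 129 + 35 = 1430
CMA at t=9 = (1860 + 1430) / (2·6) = 3290 / 12 = 274.167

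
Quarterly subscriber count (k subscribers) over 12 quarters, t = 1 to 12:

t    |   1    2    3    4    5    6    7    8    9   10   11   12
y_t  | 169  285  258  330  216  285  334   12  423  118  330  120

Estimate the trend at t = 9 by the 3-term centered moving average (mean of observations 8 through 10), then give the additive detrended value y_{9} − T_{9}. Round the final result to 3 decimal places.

238.667

Trend T_9 = (12 + 423 + 118) / 3 = 553/3 = 184.33333
Detrended value: 423 − 184.33333 = 238.667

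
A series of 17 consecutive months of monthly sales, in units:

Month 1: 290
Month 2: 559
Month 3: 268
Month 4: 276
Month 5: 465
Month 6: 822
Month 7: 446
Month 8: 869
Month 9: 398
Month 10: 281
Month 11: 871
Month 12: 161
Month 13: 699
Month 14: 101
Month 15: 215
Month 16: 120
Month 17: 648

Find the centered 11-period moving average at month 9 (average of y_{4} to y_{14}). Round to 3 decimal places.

489.909

Sum of periods 4–14: 276 + 465 + 822 + 446 + 869 + 398 + 281 + 871 + 161 + 699 + 101 = 5389
Divide by 11: 5389 / 11 = 489.909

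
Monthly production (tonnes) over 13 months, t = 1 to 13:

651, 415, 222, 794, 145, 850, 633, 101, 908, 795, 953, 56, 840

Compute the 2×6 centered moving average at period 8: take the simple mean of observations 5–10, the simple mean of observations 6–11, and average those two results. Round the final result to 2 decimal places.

Sum over 5–10: 145 + 850 + 633 + 101 + 908 + 795 = 3432
Sum over 6–11: 850 + 633 + 101 + 908 + 795 + 953 = 4240
CMA at t=8 = (3432 + 4240) / (2·6) = 7672 / 12 = 639.33

639.33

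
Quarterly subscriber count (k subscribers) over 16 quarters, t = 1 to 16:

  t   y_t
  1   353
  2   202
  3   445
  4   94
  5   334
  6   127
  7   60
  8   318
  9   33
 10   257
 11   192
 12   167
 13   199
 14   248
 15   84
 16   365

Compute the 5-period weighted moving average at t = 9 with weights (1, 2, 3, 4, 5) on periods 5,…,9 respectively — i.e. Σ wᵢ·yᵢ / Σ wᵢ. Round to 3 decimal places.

147.000

Weighted sum: 1·334 + 2·127 + 3·60 + 4·318 + 5·33 = 334 + 254 + 180 + 1272 + 165 = 2205
Weight total: 1 + 2 + 3 + 4 + 5 = 15
WMA = 2205 / 15 = 147.000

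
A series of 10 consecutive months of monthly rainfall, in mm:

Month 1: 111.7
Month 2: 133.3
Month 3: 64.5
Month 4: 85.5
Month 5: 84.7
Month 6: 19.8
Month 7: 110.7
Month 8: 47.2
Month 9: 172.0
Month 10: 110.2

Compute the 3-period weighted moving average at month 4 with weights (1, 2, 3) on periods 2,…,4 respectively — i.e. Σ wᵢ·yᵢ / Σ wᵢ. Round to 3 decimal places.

Weighted sum: 1·133.3 + 2·64.5 + 3·85.5 = 133.3 + 129.0 + 256.5 = 518.8
Weight total: 1 + 2 + 3 = 6
WMA = 518.8 / 6 = 86.467

86.467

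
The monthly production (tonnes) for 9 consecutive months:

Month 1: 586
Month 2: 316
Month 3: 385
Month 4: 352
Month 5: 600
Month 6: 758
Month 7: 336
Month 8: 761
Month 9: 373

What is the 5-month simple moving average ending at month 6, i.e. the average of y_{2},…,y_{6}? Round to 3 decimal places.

482.200

Sum of periods 2–6: 316 + 385 + 352 + 600 + 758 = 2411
Divide by 5: 2411 / 5 = 482.200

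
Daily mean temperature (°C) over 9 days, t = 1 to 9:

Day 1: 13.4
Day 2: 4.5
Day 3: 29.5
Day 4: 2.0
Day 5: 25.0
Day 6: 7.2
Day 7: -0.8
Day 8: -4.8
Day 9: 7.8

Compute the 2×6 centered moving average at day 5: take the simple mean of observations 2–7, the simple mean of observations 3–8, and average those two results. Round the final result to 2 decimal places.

Sum over 2–7: 4.5 + 29.5 + 2.0 + 25.0 + 7.2 + (-0.8) = 67.4
Sum over 3–8: 29.5 + 2.0 + 25.0 + 7.2 + (-0.8) + (-4.8) = 58.1
CMA at t=5 = (67.4 + 58.1) / (2·6) = 125.5 / 12 = 10.46

10.46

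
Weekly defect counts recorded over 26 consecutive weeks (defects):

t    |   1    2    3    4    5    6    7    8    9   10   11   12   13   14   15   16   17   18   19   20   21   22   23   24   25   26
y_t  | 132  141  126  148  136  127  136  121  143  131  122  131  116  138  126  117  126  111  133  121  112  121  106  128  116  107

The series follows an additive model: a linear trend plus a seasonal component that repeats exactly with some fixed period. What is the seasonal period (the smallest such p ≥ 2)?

5

First differences y_{t+1} − y_t: 9, -15, 22, -12, -9, 9, -15, 22, -12, -9, 9, -15, …
The difference pattern repeats every 5 terms and not for any smaller step, so p = 5.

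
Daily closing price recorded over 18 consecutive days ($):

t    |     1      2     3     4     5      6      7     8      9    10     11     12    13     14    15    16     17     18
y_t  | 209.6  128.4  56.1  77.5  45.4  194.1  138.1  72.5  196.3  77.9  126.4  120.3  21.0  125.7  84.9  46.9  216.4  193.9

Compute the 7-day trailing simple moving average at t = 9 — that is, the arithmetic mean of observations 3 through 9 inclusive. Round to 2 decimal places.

Sum of periods 3–9: 56.1 + 77.5 + 45.4 + 194.1 + 138.1 + 72.5 + 196.3 = 780.0
Divide by 7: 780.0 / 7 = 111.43

111.43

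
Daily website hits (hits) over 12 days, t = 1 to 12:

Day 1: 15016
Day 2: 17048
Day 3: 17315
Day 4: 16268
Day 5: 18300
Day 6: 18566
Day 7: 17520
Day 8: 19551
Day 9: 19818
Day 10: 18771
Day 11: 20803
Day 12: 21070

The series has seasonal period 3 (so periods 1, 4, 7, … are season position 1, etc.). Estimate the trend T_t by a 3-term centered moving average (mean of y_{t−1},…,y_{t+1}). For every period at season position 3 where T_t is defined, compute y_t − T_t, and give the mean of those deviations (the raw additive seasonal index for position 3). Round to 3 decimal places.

437.778

Season position 3 occurs at t = 3, 6, 9 (where T_t is defined).
t=3: T_3 = 16877.00000; y_3 − T_3 = 17315 − 16877.00000 = 438.00000
t=6: T_6 = 18128.66667; y_6 − T_6 = 18566 − 18128.66667 = 437.33333
t=9: T_9 = 19380.00000; y_9 − T_9 = 19818 − 19380.00000 = 438.00000
Mean deviation: (438.00000 + 437.33333 + 438.00000) / 3 = 437.778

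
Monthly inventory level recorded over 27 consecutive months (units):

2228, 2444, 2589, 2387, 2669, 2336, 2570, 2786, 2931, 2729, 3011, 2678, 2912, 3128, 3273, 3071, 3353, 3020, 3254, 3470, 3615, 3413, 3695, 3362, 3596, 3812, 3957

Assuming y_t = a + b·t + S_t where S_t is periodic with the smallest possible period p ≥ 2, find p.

6

First differences y_{t+1} − y_t: 216, 145, -202, 282, -333, 234, 216, 145, -202, 282, -333, 234, 216, 145, …
The difference pattern repeats every 6 terms and not for any smaller step, so p = 6.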